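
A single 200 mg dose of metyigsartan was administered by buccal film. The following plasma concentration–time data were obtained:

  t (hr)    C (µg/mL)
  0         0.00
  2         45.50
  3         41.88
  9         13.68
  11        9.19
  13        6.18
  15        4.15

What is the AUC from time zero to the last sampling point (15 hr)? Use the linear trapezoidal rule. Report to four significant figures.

Trapezoidal AUC_0→15:
  [0→2]: (0.00+45.50)/2 × 2 = 45.5
  [2→3]: (45.50+41.88)/2 × 1 = 43.69
  [3→9]: (41.88+13.68)/2 × 6 = 166.68
  [9→11]: (13.68+9.19)/2 × 2 = 22.87
  [11→13]: (9.19+6.18)/2 × 2 = 15.37
  [13→15]: (6.18+4.15)/2 × 2 = 10.33
  Sum = 304.44 µg/mL·hr

AUC = 304.4 µg/mL·hr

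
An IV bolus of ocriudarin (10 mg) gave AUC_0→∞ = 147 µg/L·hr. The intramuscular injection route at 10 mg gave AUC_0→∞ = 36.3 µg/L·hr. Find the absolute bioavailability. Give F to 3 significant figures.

F = (AUC_ev / D_ev) / (AUC_iv / D_iv)
  = (36.3/10) / (147/10)
  = 3.63 / 14.7 = 0.2469

F = 0.247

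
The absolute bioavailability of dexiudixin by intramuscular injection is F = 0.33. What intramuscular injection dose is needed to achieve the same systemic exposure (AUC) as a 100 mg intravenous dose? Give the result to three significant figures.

For equal systemic exposure: F × D_ev = D_iv
D_ev = D_iv / F = 100 / 0.33 = 303.03 mg

D_intramuscular = 303 mg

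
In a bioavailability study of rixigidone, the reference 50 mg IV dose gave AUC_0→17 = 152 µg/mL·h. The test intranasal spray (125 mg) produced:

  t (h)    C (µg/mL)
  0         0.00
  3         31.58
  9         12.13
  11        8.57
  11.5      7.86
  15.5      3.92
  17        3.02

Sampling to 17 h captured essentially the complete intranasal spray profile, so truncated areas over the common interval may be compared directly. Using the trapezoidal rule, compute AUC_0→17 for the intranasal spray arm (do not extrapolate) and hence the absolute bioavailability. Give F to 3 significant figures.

F = 0.611

Trapezoidal AUC_0→17 (intranasal spray):
  [0→3]: (0.00+31.58)/2 × 3 = 47.37
  [3→9]: (31.58+12.13)/2 × 6 = 131.13
  [9→11]: (12.13+8.57)/2 × 2 = 20.7
  [11→11.5]: (8.57+7.86)/2 × 0.5 = 4.1075
  [11.5→15.5]: (7.86+3.92)/2 × 4 = 23.56
  [15.5→17]: (3.92+3.02)/2 × 1.5 = 5.205
  Sum = 232.0725 µg/mL·h
F = (AUC_ev/D_ev)/(AUC_iv/D_iv) = (232.0725/125)/(152/50) = 1.85658/3.04 = 0.6107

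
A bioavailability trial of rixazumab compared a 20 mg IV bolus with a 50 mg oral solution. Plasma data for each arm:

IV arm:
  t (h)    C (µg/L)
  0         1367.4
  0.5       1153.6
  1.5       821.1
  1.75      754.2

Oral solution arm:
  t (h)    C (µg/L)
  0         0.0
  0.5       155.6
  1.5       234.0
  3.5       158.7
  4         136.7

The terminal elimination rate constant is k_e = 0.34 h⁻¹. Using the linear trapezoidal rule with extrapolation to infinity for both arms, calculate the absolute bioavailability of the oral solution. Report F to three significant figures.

Trapezoidal AUC_0→1.75 (IV):
  [0→0.5]: (1367.4+1153.6)/2 × 0.5 = 630.25
  [0.5→1.5]: (1153.6+821.1)/2 × 1 = 987.35
  [1.5→1.75]: (821.1+754.2)/2 × 0.25 = 196.9125
  Sum = 1814.5125 µg/L·h
IV tail: 754.2/0.34 = 2218.235; AUC_iv,0→∞ = 1814.5125 + 2218.235 = 4032.7475 µg/L·h
Trapezoidal AUC_0→4 (oral solution):
  [0→0.5]: (0.0+155.6)/2 × 0.5 = 38.9
  [0.5→1.5]: (155.6+234.0)/2 × 1 = 194.8
  [1.5→3.5]: (234.0+158.7)/2 × 2 = 392.7
  [3.5→4]: (158.7+136.7)/2 × 0.5 = 73.85
  Sum = 700.25 µg/L·h
oral solution tail: 136.7/0.34 = 402.059; AUC_ev,0→∞ = 700.25 + 402.059 = 1102.309 µg/L·h
F = (AUC_ev/D_ev)/(AUC_iv/D_iv) = (1102.309/50)/(4032.7475/20) = 22.04618/201.637 = 0.1093

F = 0.109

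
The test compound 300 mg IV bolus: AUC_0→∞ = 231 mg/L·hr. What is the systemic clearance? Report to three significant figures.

CL = Dose_iv / AUC_0→∞
   = 300 / 231 = 1.2987 L/hr

CL = 1.30 L/hr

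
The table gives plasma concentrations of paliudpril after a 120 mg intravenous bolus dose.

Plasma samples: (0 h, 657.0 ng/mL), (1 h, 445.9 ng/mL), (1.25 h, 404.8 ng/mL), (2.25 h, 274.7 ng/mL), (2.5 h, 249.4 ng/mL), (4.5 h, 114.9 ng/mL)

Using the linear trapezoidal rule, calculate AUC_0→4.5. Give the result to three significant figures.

AUC = 1430 ng/mL·h

Trapezoidal AUC_0→4.5:
  [0→1]: (657.0+445.9)/2 × 1 = 551.45
  [1→1.25]: (445.9+404.8)/2 × 0.25 = 106.3375
  [1.25→2.25]: (404.8+274.7)/2 × 1 = 339.75
  [2.25→2.5]: (274.7+249.4)/2 × 0.25 = 65.5125
  [2.5→4.5]: (249.4+114.9)/2 × 2 = 364.3
  Sum = 1427.35 ng/mL·h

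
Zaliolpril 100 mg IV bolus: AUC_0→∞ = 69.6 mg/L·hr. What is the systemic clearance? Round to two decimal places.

CL = Dose_iv / AUC_0→∞
   = 100 / 69.6 = 1.43678 L/hr

CL = 1.44 L/hr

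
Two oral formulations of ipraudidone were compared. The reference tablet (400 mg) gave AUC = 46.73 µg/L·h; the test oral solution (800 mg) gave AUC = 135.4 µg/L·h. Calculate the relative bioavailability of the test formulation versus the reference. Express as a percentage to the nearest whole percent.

F_rel = 145%

F_rel = (AUC_test/D_test) / (AUC_ref/D_ref)
      = (135.4/800) / (46.73/400)
      = 0.16925 / 0.116825 = 1.4487 = 144.87%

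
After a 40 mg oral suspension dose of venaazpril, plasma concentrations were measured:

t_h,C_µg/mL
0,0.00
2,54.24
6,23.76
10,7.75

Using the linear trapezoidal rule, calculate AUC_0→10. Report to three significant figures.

AUC = 273 µg/mL·h

Trapezoidal AUC_0→10:
  [0→2]: (0.00+54.24)/2 × 2 = 54.24
  [2→6]: (54.24+23.76)/2 × 4 = 156.0
  [6→10]: (23.76+7.75)/2 × 4 = 63.02
  Sum = 273.26 µg/mL·h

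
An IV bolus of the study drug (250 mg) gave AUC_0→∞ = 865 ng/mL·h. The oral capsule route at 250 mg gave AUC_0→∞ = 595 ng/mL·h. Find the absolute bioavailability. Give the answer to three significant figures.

F = (AUC_ev / D_ev) / (AUC_iv / D_iv)
  = (595/250) / (865/250)
  = 2.38 / 3.46 = 0.6879

F = 0.688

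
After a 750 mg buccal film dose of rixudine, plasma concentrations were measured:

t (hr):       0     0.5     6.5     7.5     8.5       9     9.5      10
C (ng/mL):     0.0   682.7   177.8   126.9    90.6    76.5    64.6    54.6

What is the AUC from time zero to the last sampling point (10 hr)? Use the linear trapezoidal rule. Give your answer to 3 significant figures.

AUC = 3120 ng/mL·hr

Trapezoidal AUC_0→10:
  [0→0.5]: (0.0+682.7)/2 × 0.5 = 170.675
  [0.5→6.5]: (682.7+177.8)/2 × 6 = 2581.5
  [6.5→7.5]: (177.8+126.9)/2 × 1 = 152.35
  [7.5→8.5]: (126.9+90.6)/2 × 1 = 108.75
  [8.5→9]: (90.6+76.5)/2 × 0.5 = 41.775
  [9→9.5]: (76.5+64.6)/2 × 0.5 = 35.275
  [9.5→10]: (64.6+54.6)/2 × 0.5 = 29.8
  Sum = 3120.125 ng/mL·hr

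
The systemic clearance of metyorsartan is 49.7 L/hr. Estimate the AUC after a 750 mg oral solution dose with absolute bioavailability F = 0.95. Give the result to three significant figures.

AUC_0→∞ = F × Dose / CL
        = 0.95 × 750 / 49.7 = 14.336 mg/L·hr

AUC = 14.3 mg/L·hr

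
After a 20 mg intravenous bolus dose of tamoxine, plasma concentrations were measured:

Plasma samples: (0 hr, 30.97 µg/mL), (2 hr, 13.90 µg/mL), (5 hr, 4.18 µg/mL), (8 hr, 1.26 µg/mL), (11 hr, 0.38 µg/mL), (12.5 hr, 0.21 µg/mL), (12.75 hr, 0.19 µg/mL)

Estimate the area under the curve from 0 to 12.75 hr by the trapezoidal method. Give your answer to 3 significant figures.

Trapezoidal AUC_0→12.75:
  [0→2]: (30.97+13.90)/2 × 2 = 44.87
  [2→5]: (13.90+4.18)/2 × 3 = 27.12
  [5→8]: (4.18+1.26)/2 × 3 = 8.16
  [8→11]: (1.26+0.38)/2 × 3 = 2.46
  [11→12.5]: (0.38+0.21)/2 × 1.5 = 0.4425
  [12.5→12.75]: (0.21+0.19)/2 × 0.25 = 0.05
  Sum = 83.1025 µg/mL·hr

AUC = 83.1 µg/mL·hr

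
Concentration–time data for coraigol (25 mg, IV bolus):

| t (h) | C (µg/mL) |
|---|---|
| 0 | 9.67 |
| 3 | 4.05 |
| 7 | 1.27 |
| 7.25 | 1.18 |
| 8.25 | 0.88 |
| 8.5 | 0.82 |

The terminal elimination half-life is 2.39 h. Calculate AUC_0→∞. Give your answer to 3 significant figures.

Trapezoidal AUC_0→8.5:
  [0→3]: (9.67+4.05)/2 × 3 = 20.58
  [3→7]: (4.05+1.27)/2 × 4 = 10.64
  [7→7.25]: (1.27+1.18)/2 × 0.25 = 0.30625
  [7.25→8.25]: (1.18+0.88)/2 × 1 = 1.03
  [8.25→8.5]: (0.88+0.82)/2 × 0.25 = 0.2125
  Sum = 32.76875 µg/mL·h
k_e = ln2 / t½ = 0.693147 / 2.39 = 0.2900 h^-1
Extrapolated tail: C_last / k_e = 0.82 / 0.29 = 2.828
AUC_0→∞ = 32.76875 + 2.828 = 35.59675 µg/mL·h

AUC = 35.6 µg/mL·h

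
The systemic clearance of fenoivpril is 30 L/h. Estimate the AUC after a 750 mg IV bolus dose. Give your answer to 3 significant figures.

AUC_0→∞ = Dose_iv / CL
        = 750 / 30 = 25 mg/L·h

AUC = 25.0 mg/L·h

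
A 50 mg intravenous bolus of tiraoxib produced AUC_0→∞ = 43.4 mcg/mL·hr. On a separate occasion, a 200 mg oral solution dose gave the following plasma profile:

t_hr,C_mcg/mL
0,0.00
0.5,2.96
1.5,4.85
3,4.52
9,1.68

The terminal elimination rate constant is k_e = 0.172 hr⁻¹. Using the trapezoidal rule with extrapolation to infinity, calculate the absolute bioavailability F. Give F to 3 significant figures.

Trapezoidal AUC_0→9 (oral solution):
  [0→0.5]: (0.00+2.96)/2 × 0.5 = 0.74
  [0.5→1.5]: (2.96+4.85)/2 × 1 = 3.905
  [1.5→3]: (4.85+4.52)/2 × 1.5 = 7.0275
  [3→9]: (4.52+1.68)/2 × 6 = 18.6
  Sum = 30.2725 mcg/mL·hr
Tail: C_last/k_e = 1.68/0.172 = 9.767
AUC_0→∞ (oral solution) = 30.2725 + 9.767 = 40.0395 mcg/mL·hr
F = (AUC_ev/D_ev)/(AUC_iv/D_iv) = (40.0395/200)/(43.4/50) = 0.2001975/0.868 = 0.2306

F = 0.231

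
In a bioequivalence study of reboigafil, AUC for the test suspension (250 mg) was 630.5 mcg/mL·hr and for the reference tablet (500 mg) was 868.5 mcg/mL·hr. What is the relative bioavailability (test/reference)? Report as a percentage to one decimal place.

F_rel = 145.2%

F_rel = (AUC_test/D_test) / (AUC_ref/D_ref)
      = (630.5/250) / (868.5/500)
      = 2.522 / 1.737 = 1.4519 = 145.19%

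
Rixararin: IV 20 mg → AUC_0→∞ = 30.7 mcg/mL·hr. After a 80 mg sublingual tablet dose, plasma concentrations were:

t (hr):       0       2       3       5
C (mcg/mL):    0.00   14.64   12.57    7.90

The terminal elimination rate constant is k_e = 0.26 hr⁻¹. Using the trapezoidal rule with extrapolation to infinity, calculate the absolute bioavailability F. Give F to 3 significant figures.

Trapezoidal AUC_0→5 (sublingual tablet):
  [0→2]: (0.00+14.64)/2 × 2 = 14.64
  [2→3]: (14.64+12.57)/2 × 1 = 13.605
  [3→5]: (12.57+7.90)/2 × 2 = 20.47
  Sum = 48.715 mcg/mL·hr
Tail: C_last/k_e = 7.90/0.26 = 30.385
AUC_0→∞ (sublingual tablet) = 48.715 + 30.385 = 79.1 mcg/mL·hr
F = (AUC_ev/D_ev)/(AUC_iv/D_iv) = (79.1/80)/(30.7/20) = 0.98875/1.535 = 0.6441

F = 0.644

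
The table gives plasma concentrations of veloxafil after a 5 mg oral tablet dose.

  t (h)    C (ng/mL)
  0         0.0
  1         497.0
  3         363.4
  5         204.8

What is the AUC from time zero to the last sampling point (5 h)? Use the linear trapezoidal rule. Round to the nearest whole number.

Trapezoidal AUC_0→5:
  [0→1]: (0.0+497.0)/2 × 1 = 248.5
  [1→3]: (497.0+363.4)/2 × 2 = 860.4
  [3→5]: (363.4+204.8)/2 × 2 = 568.2
  Sum = 1677.1 ng/mL·h

AUC = 1677 ng/mL·h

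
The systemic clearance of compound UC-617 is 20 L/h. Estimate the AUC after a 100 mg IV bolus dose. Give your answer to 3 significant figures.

AUC_0→∞ = Dose_iv / CL
        = 100 / 20 = 5 mg/L·h

AUC = 5.00 mg/L·h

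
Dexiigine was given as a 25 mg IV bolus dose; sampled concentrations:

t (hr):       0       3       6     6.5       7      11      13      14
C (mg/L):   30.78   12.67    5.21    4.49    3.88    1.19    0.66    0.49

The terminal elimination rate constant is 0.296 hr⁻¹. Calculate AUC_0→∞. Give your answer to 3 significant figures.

AUC = 111 mg/L·hr

Trapezoidal AUC_0→14:
  [0→3]: (30.78+12.67)/2 × 3 = 65.175
  [3→6]: (12.67+5.21)/2 × 3 = 26.82
  [6→6.5]: (5.21+4.49)/2 × 0.5 = 2.425
  [6.5→7]: (4.49+3.88)/2 × 0.5 = 2.0925
  [7→11]: (3.88+1.19)/2 × 4 = 10.14
  [11→13]: (1.19+0.66)/2 × 2 = 1.85
  [13→14]: (0.66+0.49)/2 × 1 = 0.575
  Sum = 109.0775 mg/L·hr
Extrapolated tail: C_last / k_e = 0.49 / 0.296 = 1.655
AUC_0→∞ = 109.0775 + 1.655 = 110.7325 mg/L·hr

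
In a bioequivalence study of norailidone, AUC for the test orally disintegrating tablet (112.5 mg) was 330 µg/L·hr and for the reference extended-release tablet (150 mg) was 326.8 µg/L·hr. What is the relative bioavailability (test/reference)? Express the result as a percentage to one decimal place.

F_rel = 134.6%

F_rel = (AUC_test/D_test) / (AUC_ref/D_ref)
      = (330/112.5) / (326.8/150)
      = 2.93333 / 2.17867 = 1.3464 = 134.64%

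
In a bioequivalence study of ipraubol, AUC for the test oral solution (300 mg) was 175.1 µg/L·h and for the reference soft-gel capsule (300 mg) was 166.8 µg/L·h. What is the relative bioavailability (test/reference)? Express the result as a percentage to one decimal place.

F_rel = 105.0%

F_rel = (AUC_test/D_test) / (AUC_ref/D_ref)
      = (175.1/300) / (166.8/300)
      = 0.583667 / 0.556 = 1.0498 = 104.98%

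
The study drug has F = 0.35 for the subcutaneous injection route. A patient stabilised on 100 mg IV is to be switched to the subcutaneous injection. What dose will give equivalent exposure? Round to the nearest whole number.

For equal systemic exposure: F × D_ev = D_iv
D_ev = D_iv / F = 100 / 0.35 = 285.714 mg

D_subcutaneous = 286 mg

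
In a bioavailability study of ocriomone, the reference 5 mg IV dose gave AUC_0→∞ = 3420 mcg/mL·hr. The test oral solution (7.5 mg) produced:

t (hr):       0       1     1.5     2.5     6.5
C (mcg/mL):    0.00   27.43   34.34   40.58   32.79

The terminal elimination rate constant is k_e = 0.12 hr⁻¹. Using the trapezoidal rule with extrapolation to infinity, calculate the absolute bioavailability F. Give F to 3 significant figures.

F = 0.0949

Trapezoidal AUC_0→6.5 (oral solution):
  [0→1]: (0.00+27.43)/2 × 1 = 13.715
  [1→1.5]: (27.43+34.34)/2 × 0.5 = 15.4425
  [1.5→2.5]: (34.34+40.58)/2 × 1 = 37.46
  [2.5→6.5]: (40.58+32.79)/2 × 4 = 146.74
  Sum = 213.3575 mcg/mL·hr
Tail: C_last/k_e = 32.79/0.12 = 273.250
AUC_0→∞ (oral solution) = 213.3575 + 273.250 = 486.6075 mcg/mL·hr
F = (AUC_ev/D_ev)/(AUC_iv/D_iv) = (486.6075/7.5)/(3420/5) = 64.881/684 = 0.0949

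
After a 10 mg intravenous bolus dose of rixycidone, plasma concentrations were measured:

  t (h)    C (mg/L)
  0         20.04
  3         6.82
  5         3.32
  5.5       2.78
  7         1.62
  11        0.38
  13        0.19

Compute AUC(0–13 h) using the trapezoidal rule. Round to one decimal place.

Trapezoidal AUC_0→13:
  [0→3]: (20.04+6.82)/2 × 3 = 40.29
  [3→5]: (6.82+3.32)/2 × 2 = 10.14
  [5→5.5]: (3.32+2.78)/2 × 0.5 = 1.525
  [5.5→7]: (2.78+1.62)/2 × 1.5 = 3.3
  [7→11]: (1.62+0.38)/2 × 4 = 4.0
  [11→13]: (0.38+0.19)/2 × 2 = 0.57
  Sum = 59.825 mg/L·h

AUC = 59.8 mg/L·h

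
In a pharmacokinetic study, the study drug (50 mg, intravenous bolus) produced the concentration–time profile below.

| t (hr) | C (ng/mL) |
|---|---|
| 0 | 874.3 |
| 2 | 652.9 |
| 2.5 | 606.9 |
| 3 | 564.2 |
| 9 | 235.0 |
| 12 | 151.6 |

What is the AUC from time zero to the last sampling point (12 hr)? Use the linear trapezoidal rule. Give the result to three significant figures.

Trapezoidal AUC_0→12:
  [0→2]: (874.3+652.9)/2 × 2 = 1527.2
  [2→2.5]: (652.9+606.9)/2 × 0.5 = 314.95
  [2.5→3]: (606.9+564.2)/2 × 0.5 = 292.775
  [3→9]: (564.2+235.0)/2 × 6 = 2397.6
  [9→12]: (235.0+151.6)/2 × 3 = 579.9
  Sum = 5112.425 ng/mL·hr

AUC = 5110 ng/mL·hr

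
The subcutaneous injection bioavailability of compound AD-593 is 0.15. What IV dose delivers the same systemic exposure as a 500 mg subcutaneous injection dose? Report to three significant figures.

D_iv = 75.0 mg

Systemic exposure from an extravascular dose = F × D_ev, so the equivalent IV dose is F × D_ev.
D_iv = F × D_ev = 0.15 × 500 = 75 mg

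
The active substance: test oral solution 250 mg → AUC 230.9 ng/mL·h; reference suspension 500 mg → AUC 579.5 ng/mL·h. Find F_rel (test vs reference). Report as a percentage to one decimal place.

F_rel = (AUC_test/D_test) / (AUC_ref/D_ref)
      = (230.9/250) / (579.5/500)
      = 0.9236 / 1.159 = 0.7969 = 79.69%

F_rel = 79.7%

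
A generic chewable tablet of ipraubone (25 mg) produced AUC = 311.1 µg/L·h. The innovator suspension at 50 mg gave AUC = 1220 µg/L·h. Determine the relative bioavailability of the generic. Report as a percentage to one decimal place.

F_rel = (AUC_test/D_test) / (AUC_ref/D_ref)
      = (311.1/25) / (1220/50)
      = 12.444 / 24.4 = 0.5100 = 51.00%

F_rel = 51.0%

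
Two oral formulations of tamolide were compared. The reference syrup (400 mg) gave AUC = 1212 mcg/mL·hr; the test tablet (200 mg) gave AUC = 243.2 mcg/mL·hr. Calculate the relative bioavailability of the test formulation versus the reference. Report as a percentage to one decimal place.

F_rel = (AUC_test/D_test) / (AUC_ref/D_ref)
      = (243.2/200) / (1212/400)
      = 1.216 / 3.03 = 0.4013 = 40.13%

F_rel = 40.1%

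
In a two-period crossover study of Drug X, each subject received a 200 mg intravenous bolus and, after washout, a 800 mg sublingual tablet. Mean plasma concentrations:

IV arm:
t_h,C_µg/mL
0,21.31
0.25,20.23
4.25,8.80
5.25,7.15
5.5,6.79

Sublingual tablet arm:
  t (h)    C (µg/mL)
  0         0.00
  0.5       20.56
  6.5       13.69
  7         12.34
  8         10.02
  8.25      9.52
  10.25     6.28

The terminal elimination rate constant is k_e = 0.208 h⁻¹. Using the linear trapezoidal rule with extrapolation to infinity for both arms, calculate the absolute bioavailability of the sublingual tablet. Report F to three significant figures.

Trapezoidal AUC_0→5.5 (IV):
  [0→0.25]: (21.31+20.23)/2 × 0.25 = 5.1925
  [0.25→4.25]: (20.23+8.80)/2 × 4 = 58.06
  [4.25→5.25]: (8.80+7.15)/2 × 1 = 7.975
  [5.25→5.5]: (7.15+6.79)/2 × 0.25 = 1.7425
  Sum = 72.97 µg/mL·h
IV tail: 6.79/0.208 = 32.644; AUC_iv,0→∞ = 72.97 + 32.644 = 105.614 µg/mL·h
Trapezoidal AUC_0→10.25 (sublingual tablet):
  [0→0.5]: (0.00+20.56)/2 × 0.5 = 5.14
  [0.5→6.5]: (20.56+13.69)/2 × 6 = 102.75
  [6.5→7]: (13.69+12.34)/2 × 0.5 = 6.5075
  [7→8]: (12.34+10.02)/2 × 1 = 11.18
  [8→8.25]: (10.02+9.52)/2 × 0.25 = 2.4425
  [8.25→10.25]: (9.52+6.28)/2 × 2 = 15.8
  Sum = 143.82 µg/mL·h
sublingual tablet tail: 6.28/0.208 = 30.192; AUC_ev,0→∞ = 143.82 + 30.192 = 174.012 µg/mL·h
F = (AUC_ev/D_ev)/(AUC_iv/D_iv) = (174.012/800)/(105.614/200) = 0.217515/0.52807 = 0.4119

F = 0.412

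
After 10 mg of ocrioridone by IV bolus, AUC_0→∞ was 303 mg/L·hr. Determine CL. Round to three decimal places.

CL = Dose_iv / AUC_0→∞
   = 10 / 303 = 0.0330033 L/hr

CL = 0.033 L/hr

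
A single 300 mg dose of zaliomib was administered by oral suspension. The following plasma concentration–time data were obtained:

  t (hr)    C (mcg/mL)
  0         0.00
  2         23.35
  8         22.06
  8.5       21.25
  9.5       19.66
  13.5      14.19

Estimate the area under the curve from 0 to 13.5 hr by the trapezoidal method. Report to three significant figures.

AUC = 259 mcg/mL·hr

Trapezoidal AUC_0→13.5:
  [0→2]: (0.00+23.35)/2 × 2 = 23.35
  [2→8]: (23.35+22.06)/2 × 6 = 136.23
  [8→8.5]: (22.06+21.25)/2 × 0.5 = 10.8275
  [8.5→9.5]: (21.25+19.66)/2 × 1 = 20.455
  [9.5→13.5]: (19.66+14.19)/2 × 4 = 67.7
  Sum = 258.5625 mcg/mL·hr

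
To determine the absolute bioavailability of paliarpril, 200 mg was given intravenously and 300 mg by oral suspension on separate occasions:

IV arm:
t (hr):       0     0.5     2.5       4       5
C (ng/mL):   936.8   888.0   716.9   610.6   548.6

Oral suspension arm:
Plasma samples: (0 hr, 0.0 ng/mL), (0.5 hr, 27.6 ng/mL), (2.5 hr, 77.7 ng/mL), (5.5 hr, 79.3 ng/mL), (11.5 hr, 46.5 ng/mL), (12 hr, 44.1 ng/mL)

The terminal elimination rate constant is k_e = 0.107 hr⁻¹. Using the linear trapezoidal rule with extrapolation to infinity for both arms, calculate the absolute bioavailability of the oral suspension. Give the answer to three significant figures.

F = 0.0882

Trapezoidal AUC_0→5 (IV):
  [0→0.5]: (936.8+888.0)/2 × 0.5 = 456.2
  [0.5→2.5]: (888.0+716.9)/2 × 2 = 1604.9
  [2.5→4]: (716.9+610.6)/2 × 1.5 = 995.625
  [4→5]: (610.6+548.6)/2 × 1 = 579.6
  Sum = 3636.325 ng/mL·hr
IV tail: 548.6/0.107 = 5127.103; AUC_iv,0→∞ = 3636.325 + 5127.103 = 8763.428 ng/mL·hr
Trapezoidal AUC_0→12 (oral suspension):
  [0→0.5]: (0.0+27.6)/2 × 0.5 = 6.9
  [0.5→2.5]: (27.6+77.7)/2 × 2 = 105.3
  [2.5→5.5]: (77.7+79.3)/2 × 3 = 235.5
  [5.5→11.5]: (79.3+46.5)/2 × 6 = 377.4
  [11.5→12]: (46.5+44.1)/2 × 0.5 = 22.65
  Sum = 747.75 ng/mL·hr
oral suspension tail: 44.1/0.107 = 412.150; AUC_ev,0→∞ = 747.75 + 412.150 = 1159.9 ng/mL·hr
F = (AUC_ev/D_ev)/(AUC_iv/D_iv) = (1159.9/300)/(8763.428/200) = 3.86633/43.81714 = 0.0882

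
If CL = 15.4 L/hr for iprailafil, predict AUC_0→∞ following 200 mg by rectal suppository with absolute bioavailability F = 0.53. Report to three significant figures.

AUC = 6.88 mg/L·hr

AUC_0→∞ = F × Dose / CL
        = 0.53 × 200 / 15.4 = 6.88312 mg/L·hr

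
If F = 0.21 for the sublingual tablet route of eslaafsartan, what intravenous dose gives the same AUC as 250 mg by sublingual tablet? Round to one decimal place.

Systemic exposure from an extravascular dose = F × D_ev, so the equivalent IV dose is F × D_ev.
D_iv = F × D_ev = 0.21 × 250 = 52.5 mg

D_iv = 52.5 mg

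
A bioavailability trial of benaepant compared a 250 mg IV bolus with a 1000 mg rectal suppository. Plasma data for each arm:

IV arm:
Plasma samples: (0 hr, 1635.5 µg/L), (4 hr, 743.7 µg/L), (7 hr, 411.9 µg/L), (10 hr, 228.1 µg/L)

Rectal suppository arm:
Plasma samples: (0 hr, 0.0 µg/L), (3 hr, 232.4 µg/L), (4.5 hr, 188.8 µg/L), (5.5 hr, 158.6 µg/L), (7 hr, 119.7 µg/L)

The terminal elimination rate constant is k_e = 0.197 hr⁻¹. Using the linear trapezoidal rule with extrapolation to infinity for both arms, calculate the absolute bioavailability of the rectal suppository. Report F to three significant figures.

F = 0.0480

Trapezoidal AUC_0→10 (IV):
  [0→4]: (1635.5+743.7)/2 × 4 = 4758.4
  [4→7]: (743.7+411.9)/2 × 3 = 1733.4
  [7→10]: (411.9+228.1)/2 × 3 = 960.0
  Sum = 7451.8 µg/L·hr
IV tail: 228.1/0.197 = 1157.868; AUC_iv,0→∞ = 7451.8 + 1157.868 = 8609.668 µg/L·hr
Trapezoidal AUC_0→7 (rectal suppository):
  [0→3]: (0.0+232.4)/2 × 3 = 348.6
  [3→4.5]: (232.4+188.8)/2 × 1.5 = 315.9
  [4.5→5.5]: (188.8+158.6)/2 × 1 = 173.7
  [5.5→7]: (158.6+119.7)/2 × 1.5 = 208.725
  Sum = 1046.925 µg/L·hr
rectal suppository tail: 119.7/0.197 = 607.614; AUC_ev,0→∞ = 1046.925 + 607.614 = 1654.539 µg/L·hr
F = (AUC_ev/D_ev)/(AUC_iv/D_iv) = (1654.539/1000)/(8609.668/250) = 1.654539/34.438672 = 0.0480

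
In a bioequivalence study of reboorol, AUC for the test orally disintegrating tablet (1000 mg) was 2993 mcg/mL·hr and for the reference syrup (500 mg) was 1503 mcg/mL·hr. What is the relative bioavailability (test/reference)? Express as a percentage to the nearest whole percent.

F_rel = (AUC_test/D_test) / (AUC_ref/D_ref)
      = (2993/1000) / (1503/500)
      = 2.993 / 3.006 = 0.9957 = 99.57%

F_rel = 100%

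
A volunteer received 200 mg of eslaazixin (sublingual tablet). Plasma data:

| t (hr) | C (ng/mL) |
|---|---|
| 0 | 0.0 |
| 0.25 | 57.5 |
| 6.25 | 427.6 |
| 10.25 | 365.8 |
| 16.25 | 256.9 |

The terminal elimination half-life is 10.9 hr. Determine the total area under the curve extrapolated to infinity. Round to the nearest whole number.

AUC = 8957 ng/mL·hr

Trapezoidal AUC_0→16.25:
  [0→0.25]: (0.0+57.5)/2 × 0.25 = 7.1875
  [0.25→6.25]: (57.5+427.6)/2 × 6 = 1455.3
  [6.25→10.25]: (427.6+365.8)/2 × 4 = 1586.8
  [10.25→16.25]: (365.8+256.9)/2 × 6 = 1868.1
  Sum = 4917.3875 ng/mL·hr
k_e = ln2 / t½ = 0.693147 / 10.9 = 0.0636 hr^-1
Extrapolated tail: C_last / k_e = 256.9 / 0.0636 = 4039.308
AUC_0→∞ = 4917.3875 + 4039.308 = 8956.6955 ng/mL·hr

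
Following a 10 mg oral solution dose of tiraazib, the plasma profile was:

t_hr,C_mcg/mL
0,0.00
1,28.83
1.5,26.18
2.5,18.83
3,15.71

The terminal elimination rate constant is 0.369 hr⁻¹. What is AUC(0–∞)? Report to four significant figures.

AUC = 101.9 mcg/mL·hr

Trapezoidal AUC_0→3:
  [0→1]: (0.00+28.83)/2 × 1 = 14.415
  [1→1.5]: (28.83+26.18)/2 × 0.5 = 13.7525
  [1.5→2.5]: (26.18+18.83)/2 × 1 = 22.505
  [2.5→3]: (18.83+15.71)/2 × 0.5 = 8.635
  Sum = 59.3075 mcg/mL·hr
Extrapolated tail: C_last / k_e = 15.71 / 0.369 = 42.575
AUC_0→∞ = 59.3075 + 42.575 = 101.8825 mcg/mL·hr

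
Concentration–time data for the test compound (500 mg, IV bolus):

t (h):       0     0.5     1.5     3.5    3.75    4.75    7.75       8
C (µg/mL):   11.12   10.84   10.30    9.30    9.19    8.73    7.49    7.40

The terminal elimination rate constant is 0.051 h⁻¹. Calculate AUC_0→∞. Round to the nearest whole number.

Trapezoidal AUC_0→8:
  [0→0.5]: (11.12+10.84)/2 × 0.5 = 5.49
  [0.5→1.5]: (10.84+10.30)/2 × 1 = 10.57
  [1.5→3.5]: (10.30+9.30)/2 × 2 = 19.6
  [3.5→3.75]: (9.30+9.19)/2 × 0.25 = 2.31125
  [3.75→4.75]: (9.19+8.73)/2 × 1 = 8.96
  [4.75→7.75]: (8.73+7.49)/2 × 3 = 24.33
  [7.75→8]: (7.49+7.40)/2 × 0.25 = 1.86125
  Sum = 73.1225 µg/mL·h
Extrapolated tail: C_last / k_e = 7.40 / 0.051 = 145.098
AUC_0→∞ = 73.1225 + 145.098 = 218.2205 µg/mL·h

AUC = 218 µg/mL·h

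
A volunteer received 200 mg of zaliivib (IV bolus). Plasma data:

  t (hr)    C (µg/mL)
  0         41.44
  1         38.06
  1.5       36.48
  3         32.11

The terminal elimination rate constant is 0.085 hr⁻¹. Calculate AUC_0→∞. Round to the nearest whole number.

Trapezoidal AUC_0→3:
  [0→1]: (41.44+38.06)/2 × 1 = 39.75
  [1→1.5]: (38.06+36.48)/2 × 0.5 = 18.635
  [1.5→3]: (36.48+32.11)/2 × 1.5 = 51.4425
  Sum = 109.8275 µg/mL·hr
Extrapolated tail: C_last / k_e = 32.11 / 0.085 = 377.765
AUC_0→∞ = 109.8275 + 377.765 = 487.5925 µg/mL·hr

AUC = 488 µg/mL·hr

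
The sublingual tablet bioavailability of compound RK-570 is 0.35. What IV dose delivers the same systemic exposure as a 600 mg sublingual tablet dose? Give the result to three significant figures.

D_iv = 210 mg

Systemic exposure from an extravascular dose = F × D_ev, so the equivalent IV dose is F × D_ev.
D_iv = F × D_ev = 0.35 × 600 = 210 mg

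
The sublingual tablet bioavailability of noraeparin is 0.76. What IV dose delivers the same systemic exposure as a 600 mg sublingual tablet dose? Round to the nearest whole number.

D_iv = 456 mg

Systemic exposure from an extravascular dose = F × D_ev, so the equivalent IV dose is F × D_ev.
D_iv = F × D_ev = 0.76 × 600 = 456 mg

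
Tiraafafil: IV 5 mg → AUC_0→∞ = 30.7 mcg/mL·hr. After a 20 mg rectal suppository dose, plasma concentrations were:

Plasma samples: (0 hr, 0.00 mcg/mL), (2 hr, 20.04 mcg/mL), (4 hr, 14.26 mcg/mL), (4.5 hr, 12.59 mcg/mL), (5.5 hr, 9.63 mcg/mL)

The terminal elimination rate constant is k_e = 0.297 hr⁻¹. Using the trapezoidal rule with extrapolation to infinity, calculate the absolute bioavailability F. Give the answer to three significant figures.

Trapezoidal AUC_0→5.5 (rectal suppository):
  [0→2]: (0.00+20.04)/2 × 2 = 20.04
  [2→4]: (20.04+14.26)/2 × 2 = 34.3
  [4→4.5]: (14.26+12.59)/2 × 0.5 = 6.7125
  [4.5→5.5]: (12.59+9.63)/2 × 1 = 11.11
  Sum = 72.1625 mcg/mL·hr
Tail: C_last/k_e = 9.63/0.297 = 32.424
AUC_0→∞ (rectal suppository) = 72.1625 + 32.424 = 104.5865 mcg/mL·hr
F = (AUC_ev/D_ev)/(AUC_iv/D_iv) = (104.5865/20)/(30.7/5) = 5.229325/6.14 = 0.8517

F = 0.852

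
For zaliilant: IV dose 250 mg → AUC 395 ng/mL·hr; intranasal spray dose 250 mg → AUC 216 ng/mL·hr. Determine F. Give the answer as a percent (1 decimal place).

F = (AUC_ev / D_ev) / (AUC_iv / D_iv)
  = (216/250) / (395/250)
  = 0.864 / 1.58 = 0.5468
  = 54.68%

F = 54.7%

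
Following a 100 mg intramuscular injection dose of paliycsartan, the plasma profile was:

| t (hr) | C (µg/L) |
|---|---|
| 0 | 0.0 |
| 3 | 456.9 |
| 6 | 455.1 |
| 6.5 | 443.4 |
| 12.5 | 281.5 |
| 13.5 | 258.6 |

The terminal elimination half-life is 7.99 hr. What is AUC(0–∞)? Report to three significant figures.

Trapezoidal AUC_0→13.5:
  [0→3]: (0.0+456.9)/2 × 3 = 685.35
  [3→6]: (456.9+455.1)/2 × 3 = 1368.0
  [6→6.5]: (455.1+443.4)/2 × 0.5 = 224.625
  [6.5→12.5]: (443.4+281.5)/2 × 6 = 2174.7
  [12.5→13.5]: (281.5+258.6)/2 × 1 = 270.05
  Sum = 4722.725 µg/L·hr
k_e = ln2 / t½ = 0.693147 / 7.99 = 0.0868 hr^-1
Extrapolated tail: C_last / k_e = 258.6 / 0.0868 = 2979.263
AUC_0→∞ = 4722.725 + 2979.263 = 7701.988 µg/L·hr

AUC = 7700 µg/L·hr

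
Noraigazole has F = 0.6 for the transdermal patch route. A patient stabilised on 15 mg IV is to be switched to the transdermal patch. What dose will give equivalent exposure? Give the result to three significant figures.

For equal systemic exposure: F × D_ev = D_iv
D_ev = D_iv / F = 15 / 0.6 = 25 mg

D_transdermal = 25.0 mg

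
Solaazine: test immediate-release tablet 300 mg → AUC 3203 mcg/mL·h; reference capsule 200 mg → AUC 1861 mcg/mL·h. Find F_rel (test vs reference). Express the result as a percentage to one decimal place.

F_rel = 114.7%

F_rel = (AUC_test/D_test) / (AUC_ref/D_ref)
      = (3203/300) / (1861/200)
      = 10.6767 / 9.305 = 1.1474 = 114.74%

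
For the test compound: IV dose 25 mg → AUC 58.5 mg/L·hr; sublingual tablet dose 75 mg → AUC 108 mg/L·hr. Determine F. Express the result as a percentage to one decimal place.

F = (AUC_ev / D_ev) / (AUC_iv / D_iv)
  = (108/75) / (58.5/25)
  = 1.44 / 2.34 = 0.6154
  = 61.54%

F = 61.5%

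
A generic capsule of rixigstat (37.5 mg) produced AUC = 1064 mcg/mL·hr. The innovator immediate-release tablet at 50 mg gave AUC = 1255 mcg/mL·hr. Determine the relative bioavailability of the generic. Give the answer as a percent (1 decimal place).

F_rel = 113.0%

F_rel = (AUC_test/D_test) / (AUC_ref/D_ref)
      = (1064/37.5) / (1255/50)
      = 28.3733 / 25.1 = 1.1304 = 113.04%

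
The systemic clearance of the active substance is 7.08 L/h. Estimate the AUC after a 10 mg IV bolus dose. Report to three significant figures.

AUC = 1.41 mg/L·h

AUC_0→∞ = Dose_iv / CL
        = 10 / 7.08 = 1.41243 mg/L·h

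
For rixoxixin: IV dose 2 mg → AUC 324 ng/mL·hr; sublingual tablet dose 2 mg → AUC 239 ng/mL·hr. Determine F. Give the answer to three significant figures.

F = 0.738

F = (AUC_ev / D_ev) / (AUC_iv / D_iv)
  = (239/2) / (324/2)
  = 119.5 / 162 = 0.7377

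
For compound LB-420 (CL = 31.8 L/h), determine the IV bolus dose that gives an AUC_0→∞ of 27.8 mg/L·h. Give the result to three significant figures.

Dose = 884 mg

Dose_iv = CL × AUC_0→∞
     = 31.8 × 27.8 = 884.04 mg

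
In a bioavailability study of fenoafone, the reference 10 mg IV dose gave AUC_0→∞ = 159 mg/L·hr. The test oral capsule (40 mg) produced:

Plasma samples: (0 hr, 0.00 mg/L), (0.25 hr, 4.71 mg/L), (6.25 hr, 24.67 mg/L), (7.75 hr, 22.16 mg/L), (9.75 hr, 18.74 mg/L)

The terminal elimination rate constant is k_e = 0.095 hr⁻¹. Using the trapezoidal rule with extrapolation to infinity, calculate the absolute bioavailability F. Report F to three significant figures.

F = 0.569

Trapezoidal AUC_0→9.75 (oral capsule):
  [0→0.25]: (0.00+4.71)/2 × 0.25 = 0.58875
  [0.25→6.25]: (4.71+24.67)/2 × 6 = 88.14
  [6.25→7.75]: (24.67+22.16)/2 × 1.5 = 35.1225
  [7.75→9.75]: (22.16+18.74)/2 × 2 = 40.9
  Sum = 164.75125 mg/L·hr
Tail: C_last/k_e = 18.74/0.095 = 197.263
AUC_0→∞ (oral capsule) = 164.75125 + 197.263 = 362.01425 mg/L·hr
F = (AUC_ev/D_ev)/(AUC_iv/D_iv) = (362.01425/40)/(159/10) = 9.05036/15.9 = 0.5692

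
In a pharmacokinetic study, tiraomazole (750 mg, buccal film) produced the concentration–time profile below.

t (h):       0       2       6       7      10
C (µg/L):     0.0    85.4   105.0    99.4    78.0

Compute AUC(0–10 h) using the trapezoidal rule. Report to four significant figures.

Trapezoidal AUC_0→10:
  [0→2]: (0.0+85.4)/2 × 2 = 85.4
  [2→6]: (85.4+105.0)/2 × 4 = 380.8
  [6→7]: (105.0+99.4)/2 × 1 = 102.2
  [7→10]: (99.4+78.0)/2 × 3 = 266.1
  Sum = 834.5 µg/L·h

AUC = 834.5 µg/L·h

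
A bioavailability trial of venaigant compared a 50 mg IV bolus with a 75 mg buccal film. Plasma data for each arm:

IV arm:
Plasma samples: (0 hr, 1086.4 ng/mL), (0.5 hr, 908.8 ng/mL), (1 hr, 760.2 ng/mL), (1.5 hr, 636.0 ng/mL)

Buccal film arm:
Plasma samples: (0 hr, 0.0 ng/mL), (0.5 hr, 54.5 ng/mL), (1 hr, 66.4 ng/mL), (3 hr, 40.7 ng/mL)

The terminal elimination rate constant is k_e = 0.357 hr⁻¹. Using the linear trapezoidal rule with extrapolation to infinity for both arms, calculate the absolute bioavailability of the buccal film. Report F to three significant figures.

Trapezoidal AUC_0→1.5 (IV):
  [0→0.5]: (1086.4+908.8)/2 × 0.5 = 498.8
  [0.5→1]: (908.8+760.2)/2 × 0.5 = 417.25
  [1→1.5]: (760.2+636.0)/2 × 0.5 = 349.05
  Sum = 1265.1 ng/mL·hr
IV tail: 636.0/0.357 = 1781.513; AUC_iv,0→∞ = 1265.1 + 1781.513 = 3046.613 ng/mL·hr
Trapezoidal AUC_0→3 (buccal film):
  [0→0.5]: (0.0+54.5)/2 × 0.5 = 13.625
  [0.5→1]: (54.5+66.4)/2 × 0.5 = 30.225
  [1→3]: (66.4+40.7)/2 × 2 = 107.1
  Sum = 150.95 ng/mL·hr
buccal film tail: 40.7/0.357 = 114.006; AUC_ev,0→∞ = 150.95 + 114.006 = 264.956 ng/mL·hr
F = (AUC_ev/D_ev)/(AUC_iv/D_iv) = (264.956/75)/(3046.613/50) = 3.53275/60.93226 = 0.0580

F = 0.0580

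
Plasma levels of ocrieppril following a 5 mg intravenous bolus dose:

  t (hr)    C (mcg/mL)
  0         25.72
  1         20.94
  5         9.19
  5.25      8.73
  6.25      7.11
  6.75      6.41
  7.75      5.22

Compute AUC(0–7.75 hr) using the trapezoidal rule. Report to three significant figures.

Trapezoidal AUC_0→7.75:
  [0→1]: (25.72+20.94)/2 × 1 = 23.33
  [1→5]: (20.94+9.19)/2 × 4 = 60.26
  [5→5.25]: (9.19+8.73)/2 × 0.25 = 2.24
  [5.25→6.25]: (8.73+7.11)/2 × 1 = 7.92
  [6.25→6.75]: (7.11+6.41)/2 × 0.5 = 3.38
  [6.75→7.75]: (6.41+5.22)/2 × 1 = 5.815
  Sum = 102.945 mcg/mL·hr

AUC = 103 mcg/mL·hr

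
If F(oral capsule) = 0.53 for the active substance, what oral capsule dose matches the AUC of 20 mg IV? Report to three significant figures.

For equal systemic exposure: F × D_ev = D_iv
D_ev = D_iv / F = 20 / 0.53 = 37.7358 mg

D_oral = 37.7 mg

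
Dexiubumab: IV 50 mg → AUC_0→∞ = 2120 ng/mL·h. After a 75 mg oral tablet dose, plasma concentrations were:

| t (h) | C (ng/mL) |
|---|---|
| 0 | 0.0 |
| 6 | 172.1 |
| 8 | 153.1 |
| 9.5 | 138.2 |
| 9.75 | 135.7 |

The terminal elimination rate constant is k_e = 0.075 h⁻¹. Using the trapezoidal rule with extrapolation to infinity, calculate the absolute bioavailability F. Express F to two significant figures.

F = 0.91

Trapezoidal AUC_0→9.75 (oral tablet):
  [0→6]: (0.0+172.1)/2 × 6 = 516.3
  [6→8]: (172.1+153.1)/2 × 2 = 325.2
  [8→9.5]: (153.1+138.2)/2 × 1.5 = 218.475
  [9.5→9.75]: (138.2+135.7)/2 × 0.25 = 34.2375
  Sum = 1094.2125 ng/mL·h
Tail: C_last/k_e = 135.7/0.075 = 1809.333
AUC_0→∞ (oral tablet) = 1094.2125 + 1809.333 = 2903.5455 ng/mL·h
F = (AUC_ev/D_ev)/(AUC_iv/D_iv) = (2903.5455/75)/(2120/50) = 38.71394/42.4 = 0.9131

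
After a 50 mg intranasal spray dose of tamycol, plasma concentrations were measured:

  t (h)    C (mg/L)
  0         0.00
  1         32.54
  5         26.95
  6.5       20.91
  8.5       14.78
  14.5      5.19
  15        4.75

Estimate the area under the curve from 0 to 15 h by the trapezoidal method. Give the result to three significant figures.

AUC = 269 mg/L·h

Trapezoidal AUC_0→15:
  [0→1]: (0.00+32.54)/2 × 1 = 16.27
  [1→5]: (32.54+26.95)/2 × 4 = 118.98
  [5→6.5]: (26.95+20.91)/2 × 1.5 = 35.895
  [6.5→8.5]: (20.91+14.78)/2 × 2 = 35.69
  [8.5→14.5]: (14.78+5.19)/2 × 6 = 59.91
  [14.5→15]: (5.19+4.75)/2 × 0.5 = 2.485
  Sum = 269.23 mg/L·h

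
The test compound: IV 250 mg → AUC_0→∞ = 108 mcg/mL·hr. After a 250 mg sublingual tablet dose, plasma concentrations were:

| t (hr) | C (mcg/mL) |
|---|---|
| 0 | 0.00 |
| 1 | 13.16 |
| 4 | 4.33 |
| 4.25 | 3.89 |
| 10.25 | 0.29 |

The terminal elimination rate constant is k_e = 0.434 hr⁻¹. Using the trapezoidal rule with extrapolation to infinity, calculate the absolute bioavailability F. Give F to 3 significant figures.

F = 0.436

Trapezoidal AUC_0→10.25 (sublingual tablet):
  [0→1]: (0.00+13.16)/2 × 1 = 6.58
  [1→4]: (13.16+4.33)/2 × 3 = 26.235
  [4→4.25]: (4.33+3.89)/2 × 0.25 = 1.0275
  [4.25→10.25]: (3.89+0.29)/2 × 6 = 12.54
  Sum = 46.3825 mcg/mL·hr
Tail: C_last/k_e = 0.29/0.434 = 0.668
AUC_0→∞ (sublingual tablet) = 46.3825 + 0.668 = 47.0505 mcg/mL·hr
F = (AUC_ev/D_ev)/(AUC_iv/D_iv) = (47.0505/250)/(108/250) = 0.188202/0.432 = 0.4357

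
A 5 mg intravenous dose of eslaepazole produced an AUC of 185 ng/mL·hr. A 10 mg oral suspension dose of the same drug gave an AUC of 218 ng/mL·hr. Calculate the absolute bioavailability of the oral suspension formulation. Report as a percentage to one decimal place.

F = (AUC_ev / D_ev) / (AUC_iv / D_iv)
  = (218/10) / (185/5)
  = 21.8 / 37 = 0.5892
  = 58.92%

F = 58.9%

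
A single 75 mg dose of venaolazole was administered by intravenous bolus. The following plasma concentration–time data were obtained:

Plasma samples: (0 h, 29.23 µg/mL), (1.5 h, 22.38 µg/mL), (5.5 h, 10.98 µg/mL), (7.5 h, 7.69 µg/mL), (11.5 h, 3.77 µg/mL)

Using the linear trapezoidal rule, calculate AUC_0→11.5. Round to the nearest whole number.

Trapezoidal AUC_0→11.5:
  [0→1.5]: (29.23+22.38)/2 × 1.5 = 38.7075
  [1.5→5.5]: (22.38+10.98)/2 × 4 = 66.72
  [5.5→7.5]: (10.98+7.69)/2 × 2 = 18.67
  [7.5→11.5]: (7.69+3.77)/2 × 4 = 22.92
  Sum = 147.0175 µg/mL·h

AUC = 147 µg/mL·h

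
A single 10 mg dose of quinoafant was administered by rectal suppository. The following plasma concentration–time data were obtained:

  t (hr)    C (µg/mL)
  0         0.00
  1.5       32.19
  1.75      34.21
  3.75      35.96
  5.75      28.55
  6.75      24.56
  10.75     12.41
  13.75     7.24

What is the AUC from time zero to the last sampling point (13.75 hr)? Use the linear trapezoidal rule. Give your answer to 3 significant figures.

AUC = 297 µg/mL·hr

Trapezoidal AUC_0→13.75:
  [0→1.5]: (0.00+32.19)/2 × 1.5 = 24.1425
  [1.5→1.75]: (32.19+34.21)/2 × 0.25 = 8.3
  [1.75→3.75]: (34.21+35.96)/2 × 2 = 70.17
  [3.75→5.75]: (35.96+28.55)/2 × 2 = 64.51
  [5.75→6.75]: (28.55+24.56)/2 × 1 = 26.555
  [6.75→10.75]: (24.56+12.41)/2 × 4 = 73.94
  [10.75→13.75]: (12.41+7.24)/2 × 3 = 29.475
  Sum = 297.0925 µg/mL·hr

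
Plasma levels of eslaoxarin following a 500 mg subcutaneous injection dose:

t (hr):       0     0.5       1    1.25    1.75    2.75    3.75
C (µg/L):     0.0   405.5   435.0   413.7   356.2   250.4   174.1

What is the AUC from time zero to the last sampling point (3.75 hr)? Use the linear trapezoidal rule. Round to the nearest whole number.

Trapezoidal AUC_0→3.75:
  [0→0.5]: (0.0+405.5)/2 × 0.5 = 101.375
  [0.5→1]: (405.5+435.0)/2 × 0.5 = 210.125
  [1→1.25]: (435.0+413.7)/2 × 0.25 = 106.0875
  [1.25→1.75]: (413.7+356.2)/2 × 0.5 = 192.475
  [1.75→2.75]: (356.2+250.4)/2 × 1 = 303.3
  [2.75→3.75]: (250.4+174.1)/2 × 1 = 212.25
  Sum = 1125.6125 µg/L·hr

AUC = 1126 µg/L·hr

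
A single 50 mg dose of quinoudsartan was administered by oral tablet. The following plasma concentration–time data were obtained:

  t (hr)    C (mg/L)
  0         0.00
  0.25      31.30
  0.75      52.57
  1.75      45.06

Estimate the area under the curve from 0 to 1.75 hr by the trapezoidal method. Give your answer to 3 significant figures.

AUC = 73.7 mg/L·hr

Trapezoidal AUC_0→1.75:
  [0→0.25]: (0.00+31.30)/2 × 0.25 = 3.9125
  [0.25→0.75]: (31.30+52.57)/2 × 0.5 = 20.9675
  [0.75→1.75]: (52.57+45.06)/2 × 1 = 48.815
  Sum = 73.695 mg/L·hr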